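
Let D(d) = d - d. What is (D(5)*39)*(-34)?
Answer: 0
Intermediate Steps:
D(d) = 0
(D(5)*39)*(-34) = (0*39)*(-34) = 0*(-34) = 0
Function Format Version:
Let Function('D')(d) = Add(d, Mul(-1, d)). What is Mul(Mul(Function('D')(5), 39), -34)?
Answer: 0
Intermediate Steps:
Function('D')(d) = 0
Mul(Mul(Function('D')(5), 39), -34) = Mul(Mul(0, 39), -34) = Mul(0, -34) = 0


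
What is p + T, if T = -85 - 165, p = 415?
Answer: 165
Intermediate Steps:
T = -250
p + T = 415 - 250 = 165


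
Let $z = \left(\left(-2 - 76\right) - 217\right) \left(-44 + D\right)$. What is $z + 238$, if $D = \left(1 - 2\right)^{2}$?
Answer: $12923$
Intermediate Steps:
$D = 1$ ($D = \left(-1\right)^{2} = 1$)
$z = 12685$ ($z = \left(\left(-2 - 76\right) - 217\right) \left(-44 + 1\right) = \left(\left(-2 - 76\right) - 217\right) \left(-43\right) = \left(-78 - 217\right) \left(-43\right) = \left(-295\right) \left(-43\right) = 12685$)
$z + 238 = 12685 + 238 = 12923$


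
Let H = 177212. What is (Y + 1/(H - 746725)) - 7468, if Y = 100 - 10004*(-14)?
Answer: 75567540943/569513 ≈ 1.3269e+5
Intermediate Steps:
Y = 140156 (Y = 100 - 164*(-854) = 100 + 140056 = 140156)
(Y + 1/(H - 746725)) - 7468 = (140156 + 1/(177212 - 746725)) - 7468 = (140156 + 1/(-569513)) - 7468 = (140156 - 1/569513) - 7468 = 79820664027/569513 - 7468 = 75567540943/569513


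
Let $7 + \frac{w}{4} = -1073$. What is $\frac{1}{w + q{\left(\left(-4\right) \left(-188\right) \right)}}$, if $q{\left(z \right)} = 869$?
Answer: $- \frac{1}{3451} \approx -0.00028977$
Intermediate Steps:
$w = -4320$ ($w = -28 + 4 \left(-1073\right) = -28 - 4292 = -4320$)
$\frac{1}{w + q{\left(\left(-4\right) \left(-188\right) \right)}} = \frac{1}{-4320 + 869} = \frac{1}{-3451} = - \frac{1}{3451}$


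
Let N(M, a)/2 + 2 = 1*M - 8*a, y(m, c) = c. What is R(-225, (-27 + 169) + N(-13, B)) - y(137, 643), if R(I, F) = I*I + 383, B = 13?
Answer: 50365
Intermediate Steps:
N(M, a) = -4 - 16*a + 2*M (N(M, a) = -4 + 2*(1*M - 8*a) = -4 + 2*(M - 8*a) = -4 + (-16*a + 2*M) = -4 - 16*a + 2*M)
R(I, F) = 383 + I² (R(I, F) = I² + 383 = 383 + I²)
R(-225, (-27 + 169) + N(-13, B)) - y(137, 643) = (383 + (-225)²) - 1*643 = (383 + 50625) - 643 = 51008 - 643 = 50365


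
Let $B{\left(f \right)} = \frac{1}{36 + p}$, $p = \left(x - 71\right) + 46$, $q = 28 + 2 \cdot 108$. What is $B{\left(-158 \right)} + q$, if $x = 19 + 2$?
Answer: $\frac{7809}{32} \approx 244.03$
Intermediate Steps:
$x = 21$
$q = 244$ ($q = 28 + 216 = 244$)
$p = -4$ ($p = \left(21 - 71\right) + 46 = -50 + 46 = -4$)
$B{\left(f \right)} = \frac{1}{32}$ ($B{\left(f \right)} = \frac{1}{36 - 4} = \frac{1}{32}$)
$B{\left(-158 \right)} + q = \frac{1}{32} + 244 = \frac{7809}{32}$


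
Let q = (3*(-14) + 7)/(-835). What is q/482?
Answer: 7/80494 ≈ 8.6963e-5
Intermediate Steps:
q = 7/167 (q = (-42 + 7)*(-1/835) = -35*(-1/835) = 7/167 ≈ 0.041916)
q/482 = (7/167)/482 = (7/167)*(1/482) = 7/80494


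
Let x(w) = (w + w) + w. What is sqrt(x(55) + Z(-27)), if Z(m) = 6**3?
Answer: sqrt(381) ≈ 19.519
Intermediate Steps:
x(w) = 3*w (x(w) = 2*w + w = 3*w)
Z(m) = 216
sqrt(x(55) + Z(-27)) = sqrt(3*55 + 216) = sqrt(165 + 216) = sqrt(381)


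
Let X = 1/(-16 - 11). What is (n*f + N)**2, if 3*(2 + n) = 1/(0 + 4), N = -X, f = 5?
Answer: 1062961/11664 ≈ 91.132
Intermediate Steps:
X = -1/27 (X = 1/(-27) = -1/27 ≈ -0.037037)
N = 1/27 (N = -1*(-1/27) = 1/27 ≈ 0.037037)
n = -23/12 (n = -2 + 1/(3*(0 + 4)) = -2 + (1/3)/4 = -2 + (1/3)*(1/4) = -2 + 1/12 = -23/12 ≈ -1.9167)
(n*f + N)**2 = (-23/12*5 + 1/27)**2 = (-115/12 + 1/27)**2 = (-1031/108)**2 = 1062961/11664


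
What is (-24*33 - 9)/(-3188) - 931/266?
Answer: -10357/3188 ≈ -3.2487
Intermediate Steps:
(-24*33 - 9)/(-3188) - 931/266 = (-792 - 9)*(-1/3188) - 931*1/266 = -801*(-1/3188) - 7/2 = 801/3188 - 7/2 = -10357/3188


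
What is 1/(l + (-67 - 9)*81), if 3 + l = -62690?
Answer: -1/68849 ≈ -1.4525e-5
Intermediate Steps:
l = -62693 (l = -3 - 62690 = -62693)
1/(l + (-67 - 9)*81) = 1/(-62693 + (-67 - 9)*81) = 1/(-62693 - 76*81) = 1/(-62693 - 6156) = 1/(-68849) = -1/68849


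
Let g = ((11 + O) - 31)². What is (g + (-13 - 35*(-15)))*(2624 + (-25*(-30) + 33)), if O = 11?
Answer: 2020351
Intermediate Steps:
g = 81 (g = ((11 + 11) - 31)² = (22 - 31)² = (-9)² = 81)
(g + (-13 - 35*(-15)))*(2624 + (-25*(-30) + 33)) = (81 + (-13 - 35*(-15)))*(2624 + (-25*(-30) + 33)) = (81 + (-13 + 525))*(2624 + (750 + 33)) = (81 + 512)*(2624 + 783) = 593*3407 = 2020351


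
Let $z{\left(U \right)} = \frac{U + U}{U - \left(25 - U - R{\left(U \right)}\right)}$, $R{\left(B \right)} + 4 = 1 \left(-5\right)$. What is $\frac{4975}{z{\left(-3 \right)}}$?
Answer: $\frac{99500}{3} \approx 33167.0$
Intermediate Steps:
$R{\left(B \right)} = -9$ ($R{\left(B \right)} = -4 + 1 \left(-5\right) = -4 - 5 = -9$)
$z{\left(U \right)} = \frac{2 U}{-34 + 2 U}$ ($z{\left(U \right)} = \frac{U + U}{U + \left(\left(-9 + U\right) - 25\right)} = \frac{2 U}{U + \left(-34 + U\right)} = \frac{2 U}{-34 + 2 U}$)
$\frac{4975}{z{\left(-3 \right)}} = \frac{4975}{\left(-3\right) \frac{1}{-17 - 3}} = \frac{4975}{\left(-3\right) \frac{1}{-20}} = \frac{4975}{\left(-3\right) \left(- \frac{1}{20}\right)} = \frac{4975}{\frac{3}{20}} = 4975 \cdot \frac{20}{3} = \frac{99500}{3}$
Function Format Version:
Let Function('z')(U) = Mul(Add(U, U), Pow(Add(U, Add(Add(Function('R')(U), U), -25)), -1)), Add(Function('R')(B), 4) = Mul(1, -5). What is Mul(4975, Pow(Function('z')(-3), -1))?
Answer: Rational(99500, 3) ≈ 33167.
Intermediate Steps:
Function('R')(B) = -9 (Function('R')(B) = Add(-4, Mul(1, -5)) = Add(-4, -5) = -9)
Function('z')(U) = Mul(2, U, Pow(Add(-34, Mul(2, U)), -1)) (Function('z')(U) = Mul(Add(U, U), Pow(Add(U, Add(Add(-9, U), -25)), -1)) = Mul(Mul(2, U), Pow(Add(U, Add(-34, U)), -1)) = Mul(Mul(2, U), Pow(Add(-34, Mul(2, U)), -1)) = Mul(2, U, Pow(Add(-34, Mul(2, U)), -1)))
Mul(4975, Pow(Function('z')(-3), -1)) = Mul(4975, Pow(Mul(-3, Pow(Add(-17, -3), -1)), -1)) = Mul(4975, Pow(Mul(-3, Pow(-20, -1)), -1)) = Mul(4975, Pow(Mul(-3, Rational(-1, 20)), -1)) = Mul(4975, Pow(Rational(3, 20), -1)) = Mul(4975, Rational(20, 3)) = Rational(99500, 3)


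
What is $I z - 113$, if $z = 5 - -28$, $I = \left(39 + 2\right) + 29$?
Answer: $2197$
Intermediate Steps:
$I = 70$ ($I = 41 + 29 = 70$)
$z = 33$ ($z = 5 + 28 = 33$)
$I z - 113 = 70 \cdot 33 - 113 = 2310 - 113 = 2197$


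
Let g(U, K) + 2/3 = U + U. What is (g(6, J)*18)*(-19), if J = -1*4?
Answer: -3876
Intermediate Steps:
J = -4
g(U, K) = -2/3 + 2*U (g(U, K) = -2/3 + (U + U) = -2/3 + 2*U)
(g(6, J)*18)*(-19) = ((-2/3 + 2*6)*18)*(-19) = ((-2/3 + 12)*18)*(-19) = ((34/3)*18)*(-19) = 204*(-19) = -3876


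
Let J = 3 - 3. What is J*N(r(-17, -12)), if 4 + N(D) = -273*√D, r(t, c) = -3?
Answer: 0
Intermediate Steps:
J = 0
N(D) = -4 - 273*√D
J*N(r(-17, -12)) = 0*(-4 - 273*I*√3) = 0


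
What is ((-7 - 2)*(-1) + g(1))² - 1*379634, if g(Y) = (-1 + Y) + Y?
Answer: -379534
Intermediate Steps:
g(Y) = -1 + 2*Y
((-7 - 2)*(-1) + g(1))² - 1*379634 = ((-7 - 2)*(-1) + (-1 + 2*1))² - 1*379634 = (-9*(-1) + (-1 + 2))² - 379634 = (9 + 1)² - 379634 = 10² - 379634 = 100 - 379634 = -379534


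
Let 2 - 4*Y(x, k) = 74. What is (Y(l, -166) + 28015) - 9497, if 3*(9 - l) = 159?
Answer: 18500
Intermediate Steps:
l = -44 (l = 9 - 1/3*159 = 9 - 53 = -44)
Y(x, k) = -18 (Y(x, k) = 1/2 - 1/4*74 = 1/2 - 37/2 = -18)
(Y(l, -166) + 28015) - 9497 = (-18 + 28015) - 9497 = 27997 - 9497 = 18500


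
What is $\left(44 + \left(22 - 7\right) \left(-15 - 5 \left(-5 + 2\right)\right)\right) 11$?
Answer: $484$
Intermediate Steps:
$\left(44 + \left(22 - 7\right) \left(-15 - 5 \left(-5 + 2\right)\right)\right) 11 = \left(44 + 15 \left(-15 - -15\right)\right) 11 = \left(44 + 15 \left(-15 + 15\right)\right) 11 = \left(44 + 15 \cdot 0\right) 11 = \left(44 + 0\right) 11 = 44 \cdot 11 = 484$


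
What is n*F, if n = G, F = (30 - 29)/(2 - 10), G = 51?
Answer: -51/8 ≈ -6.3750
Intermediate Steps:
F = -⅛ (F = 1/(-8) = 1*(-⅛) = -⅛ ≈ -0.12500)
n = 51
n*F = 51*(-⅛) = -51/8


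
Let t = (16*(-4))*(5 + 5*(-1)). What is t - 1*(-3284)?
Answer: 3284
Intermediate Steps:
t = 0 (t = -64*(5 - 5) = -64*0 = 0)
t - 1*(-3284) = 0 - 1*(-3284) = 0 + 3284 = 3284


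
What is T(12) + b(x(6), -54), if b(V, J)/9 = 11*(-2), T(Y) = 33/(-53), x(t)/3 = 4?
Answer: -10527/53 ≈ -198.62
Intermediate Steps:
x(t) = 12 (x(t) = 3*4 = 12)
T(Y) = -33/53 (T(Y) = 33*(-1/53) = -33/53)
b(V, J) = -198 (b(V, J) = 9*(11*(-2)) = 9*(-22) = -198)
T(12) + b(x(6), -54) = -33/53 - 198 = -10527/53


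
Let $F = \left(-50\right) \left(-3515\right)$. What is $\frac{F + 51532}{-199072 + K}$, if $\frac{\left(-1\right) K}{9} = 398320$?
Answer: $- \frac{113641}{1891976} \approx -0.060065$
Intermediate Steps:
$K = -3584880$ ($K = \left(-9\right) 398320 = -3584880$)
$F = 175750$
$\frac{F + 51532}{-199072 + K} = \frac{175750 + 51532}{-199072 - 3584880} = \frac{227282}{-3783952} = 227282 \left(- \frac{1}{3783952}\right) = - \frac{113641}{1891976}$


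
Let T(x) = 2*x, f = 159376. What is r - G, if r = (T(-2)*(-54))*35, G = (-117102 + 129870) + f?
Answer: -164584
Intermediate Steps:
G = 172144 (G = (-117102 + 129870) + 159376 = 12768 + 159376 = 172144)
r = 7560 (r = ((2*(-2))*(-54))*35 = -4*(-54)*35 = 216*35 = 7560)
r - G = 7560 - 1*172144 = 7560 - 172144 = -164584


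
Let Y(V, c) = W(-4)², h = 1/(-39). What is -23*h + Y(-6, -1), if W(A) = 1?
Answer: 62/39 ≈ 1.5897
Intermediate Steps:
h = -1/39 ≈ -0.025641
Y(V, c) = 1 (Y(V, c) = 1² = 1)
-23*h + Y(-6, -1) = -23*(-1/39) + 1 = 23/39 + 1 = 62/39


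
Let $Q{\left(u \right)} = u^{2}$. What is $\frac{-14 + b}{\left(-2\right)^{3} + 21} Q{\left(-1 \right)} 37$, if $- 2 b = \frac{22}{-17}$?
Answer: $- \frac{8399}{221} \approx -38.005$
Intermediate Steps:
$b = \frac{11}{17}$ ($b = - \frac{22 \frac{1}{-17}}{2} = - \frac{22 \left(- \frac{1}{17}\right)}{2} = \left(- \frac{1}{2}\right) \left(- \frac{22}{17}\right) = \frac{11}{17} \approx 0.64706$)
$\frac{-14 + b}{\left(-2\right)^{3} + 21} Q{\left(-1 \right)} 37 = \frac{-14 + \frac{11}{17}}{\left(-2\right)^{3} + 21} \left(-1\right)^{2} \cdot 37 = - \frac{227}{17 \left(-8 + 21\right)} 1 \cdot 37 = - \frac{227}{17 \cdot 13} \cdot 1 \cdot 37 = \left(- \frac{227}{17}\right) \frac{1}{13} \cdot 1 \cdot 37 = \left(- \frac{227}{221}\right) 1 \cdot 37 = \left(- \frac{227}{221}\right) 37 = - \frac{8399}{221}$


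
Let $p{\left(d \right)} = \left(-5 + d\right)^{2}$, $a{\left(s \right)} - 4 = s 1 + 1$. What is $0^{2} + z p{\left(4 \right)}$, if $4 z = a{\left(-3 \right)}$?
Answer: $\frac{1}{2} \approx 0.5$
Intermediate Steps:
$a{\left(s \right)} = 5 + s$ ($a{\left(s \right)} = 4 + \left(s 1 + 1\right) = 4 + \left(s + 1\right) = 4 + \left(1 + s\right) = 5 + s$)
$z = \frac{1}{2}$ ($z = \frac{5 - 3}{4} = \frac{1}{4} \cdot 2 = \frac{1}{2} \approx 0.5$)
$0^{2} + z p{\left(4 \right)} = 0^{2} + \frac{\left(-5 + 4\right)^{2}}{2} = 0 + \frac{\left(-1\right)^{2}}{2} = 0 + \frac{1}{2} \cdot 1 = 0 + \frac{1}{2} = \frac{1}{2}$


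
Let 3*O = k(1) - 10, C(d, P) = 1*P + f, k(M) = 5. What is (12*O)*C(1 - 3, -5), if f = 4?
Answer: 20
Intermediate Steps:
C(d, P) = 4 + P (C(d, P) = 1*P + 4 = P + 4 = 4 + P)
O = -5/3 (O = (5 - 10)/3 = (⅓)*(-5) = -5/3 ≈ -1.6667)
(12*O)*C(1 - 3, -5) = (12*(-5/3))*(4 - 5) = -20*(-1) = 20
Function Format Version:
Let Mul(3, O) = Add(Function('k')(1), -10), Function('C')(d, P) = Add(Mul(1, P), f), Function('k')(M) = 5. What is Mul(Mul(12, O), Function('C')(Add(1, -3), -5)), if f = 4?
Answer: 20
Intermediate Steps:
Function('C')(d, P) = Add(4, P) (Function('C')(d, P) = Add(Mul(1, P), 4) = Add(P, 4) = Add(4, P))
O = Rational(-5, 3) (O = Mul(Rational(1, 3), Add(5, -10)) = Mul(Rational(1, 3), -5) = Rational(-5, 3) ≈ -1.6667)
Mul(Mul(12, O), Function('C')(Add(1, -3), -5)) = Mul(Mul(12, Rational(-5, 3)), Add(4, -5)) = Mul(-20, -1) = 20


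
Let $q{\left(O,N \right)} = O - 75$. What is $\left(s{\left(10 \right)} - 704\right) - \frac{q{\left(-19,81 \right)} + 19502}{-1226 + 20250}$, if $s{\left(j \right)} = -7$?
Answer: $- \frac{846592}{1189} \approx -712.02$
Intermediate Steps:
$q{\left(O,N \right)} = -75 + O$ ($q{\left(O,N \right)} = O - 75 = -75 + O$)
$\left(s{\left(10 \right)} - 704\right) - \frac{q{\left(-19,81 \right)} + 19502}{-1226 + 20250} = \left(-7 - 704\right) - \frac{\left(-75 - 19\right) + 19502}{-1226 + 20250} = \left(-7 - 704\right) - \frac{-94 + 19502}{19024} = -711 - 19408 \cdot \frac{1}{19024} = -711 - \frac{1213}{1189} = - \frac{846592}{1189}$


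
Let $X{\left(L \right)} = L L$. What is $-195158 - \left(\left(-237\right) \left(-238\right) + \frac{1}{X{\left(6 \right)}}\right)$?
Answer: $- \frac{9056305}{36} \approx -2.5156 \cdot 10^{5}$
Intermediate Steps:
$X{\left(L \right)} = L^{2}$
$-195158 - \left(\left(-237\right) \left(-238\right) + \frac{1}{X{\left(6 \right)}}\right) = -195158 - \left(\left(-237\right) \left(-238\right) + \frac{1}{6^{2}}\right) = -195158 - \left(56406 + \frac{1}{36}\right) = -195158 - \frac{2030617}{36} = - \frac{9056305}{36}$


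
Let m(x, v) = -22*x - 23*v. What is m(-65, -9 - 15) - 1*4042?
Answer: -2060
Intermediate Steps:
m(x, v) = -23*v - 22*x
m(-65, -9 - 15) - 1*4042 = (-23*(-9 - 15) - 22*(-65)) - 1*4042 = (-23*(-24) + 1430) - 4042 = (552 + 1430) - 4042 = 1982 - 4042 = -2060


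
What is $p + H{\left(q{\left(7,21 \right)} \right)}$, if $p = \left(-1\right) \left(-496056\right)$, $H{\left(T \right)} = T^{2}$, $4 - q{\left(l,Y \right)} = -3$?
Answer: $496105$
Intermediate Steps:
$q{\left(l,Y \right)} = 7$ ($q{\left(l,Y \right)} = 4 - -3 = 4 + 3 = 7$)
$p = 496056$
$p + H{\left(q{\left(7,21 \right)} \right)} = 496056 + 7^{2} = 496056 + 49 = 496105$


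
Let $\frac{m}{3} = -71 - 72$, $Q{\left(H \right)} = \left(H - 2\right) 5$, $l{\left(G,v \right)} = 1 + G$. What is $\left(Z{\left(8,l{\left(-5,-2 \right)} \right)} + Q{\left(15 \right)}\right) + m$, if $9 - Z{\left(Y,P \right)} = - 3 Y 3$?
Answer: $-283$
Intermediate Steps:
$Z{\left(Y,P \right)} = 9 + 9 Y$ ($Z{\left(Y,P \right)} = 9 - - 3 Y 3 = 9 - - 9 Y = 9 + 9 Y$)
$Q{\left(H \right)} = -10 + 5 H$ ($Q{\left(H \right)} = \left(-2 + H\right) 5 = -10 + 5 H$)
$m = -429$ ($m = 3 \left(-71 - 72\right) = 3 \left(-143\right) = -429$)
$\left(Z{\left(8,l{\left(-5,-2 \right)} \right)} + Q{\left(15 \right)}\right) + m = \left(\left(9 + 9 \cdot 8\right) + \left(-10 + 5 \cdot 15\right)\right) - 429 = \left(\left(9 + 72\right) + \left(-10 + 75\right)\right) - 429 = \left(81 + 65\right) - 429 = 146 - 429 = -283$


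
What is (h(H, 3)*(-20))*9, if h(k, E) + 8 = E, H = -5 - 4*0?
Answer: 900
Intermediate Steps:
H = -5 (H = -5 + 0 = -5)
h(k, E) = -8 + E
(h(H, 3)*(-20))*9 = ((-8 + 3)*(-20))*9 = -5*(-20)*9 = 100*9 = 900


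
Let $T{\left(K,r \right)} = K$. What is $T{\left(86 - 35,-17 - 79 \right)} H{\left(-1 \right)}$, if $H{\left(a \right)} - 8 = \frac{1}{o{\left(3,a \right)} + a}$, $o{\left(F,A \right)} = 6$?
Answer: $\frac{2091}{5} \approx 418.2$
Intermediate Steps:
$H{\left(a \right)} = 8 + \frac{1}{6 + a}$
$T{\left(86 - 35,-17 - 79 \right)} H{\left(-1 \right)} = \left(86 - 35\right) \frac{49 + 8 \left(-1\right)}{6 - 1} = 51 \frac{49 - 8}{5} = 51 \cdot \frac{1}{5} \cdot 41 = 51 \cdot \frac{41}{5} = \frac{2091}{5}$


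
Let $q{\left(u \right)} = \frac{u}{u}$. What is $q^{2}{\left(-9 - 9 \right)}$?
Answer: $1$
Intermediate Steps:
$q{\left(u \right)} = 1$
$q^{2}{\left(-9 - 9 \right)} = 1^{2} = 1$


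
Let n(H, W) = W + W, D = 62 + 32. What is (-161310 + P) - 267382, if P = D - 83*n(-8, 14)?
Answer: -430922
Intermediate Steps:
D = 94
n(H, W) = 2*W
P = -2230 (P = 94 - 166*14 = 94 - 83*28 = 94 - 2324 = -2230)
(-161310 + P) - 267382 = (-161310 - 2230) - 267382 = -163540 - 267382 = -430922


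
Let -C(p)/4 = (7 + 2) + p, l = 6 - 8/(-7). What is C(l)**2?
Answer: 204304/49 ≈ 4169.5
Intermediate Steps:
l = 50/7 (l = 6 - 8*(-1)/7 = 6 - 1*(-8/7) = 6 + 8/7 = 50/7 ≈ 7.1429)
C(p) = -36 - 4*p (C(p) = -4*((7 + 2) + p) = -4*(9 + p) = -36 - 4*p)
C(l)**2 = (-36 - 4*50/7)**2 = (-36 - 200/7)**2 = (-452/7)**2 = 204304/49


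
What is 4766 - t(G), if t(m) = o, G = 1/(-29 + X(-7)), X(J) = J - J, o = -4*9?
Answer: 4802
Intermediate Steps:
o = -36
X(J) = 0
G = -1/29 (G = 1/(-29 + 0) = 1/(-29) = -1/29 ≈ -0.034483)
t(m) = -36
4766 - t(G) = 4766 - 1*(-36) = 4766 + 36 = 4802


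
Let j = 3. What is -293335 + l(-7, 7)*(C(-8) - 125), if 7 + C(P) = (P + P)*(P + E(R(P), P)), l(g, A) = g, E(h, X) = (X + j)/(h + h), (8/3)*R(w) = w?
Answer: -879641/3 ≈ -2.9321e+5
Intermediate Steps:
R(w) = 3*w/8
E(h, X) = (3 + X)/(2*h) (E(h, X) = (X + 3)/(h + h) = (3 + X)/((2*h)) = (3 + X)*(1/(2*h)) = (3 + X)/(2*h))
C(P) = -7 + 2*P*(P + 4*(3 + P)/(3*P)) (C(P) = -7 + (P + P)*(P + (3 + P)/(2*((3*P/8)))) = -7 + (2*P)*(P + (8/(3*P))*(3 + P)/2) = -7 + (2*P)*(P + 4*(3 + P)/(3*P)) = -7 + 2*P*(P + 4*(3 + P)/(3*P)))
-293335 + l(-7, 7)*(C(-8) - 125) = -293335 - 7*((1 + 2*(-8)**2 + (8/3)*(-8)) - 125) = -293335 - 7*((1 + 2*64 - 64/3) - 125) = -293335 - 7*((1 + 128 - 64/3) - 125) = -293335 - 7*(323/3 - 125) = -293335 - 7*(-52/3) = -293335 + 364/3 = -879641/3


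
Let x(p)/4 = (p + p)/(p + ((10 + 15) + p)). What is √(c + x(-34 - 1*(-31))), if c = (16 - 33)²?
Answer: √103873/19 ≈ 16.963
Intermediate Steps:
c = 289 (c = (-17)² = 289)
x(p) = 8*p/(25 + 2*p) (x(p) = 4*((p + p)/(p + ((10 + 15) + p))) = 4*((2*p)/(p + (25 + p))) = 4*((2*p)/(25 + 2*p)) = 4*(2*p/(25 + 2*p)) = 8*p/(25 + 2*p))
√(c + x(-34 - 1*(-31))) = √(289 + 8*(-34 - 1*(-31))/(25 + 2*(-34 - 1*(-31)))) = √(289 + 8*(-34 + 31)/(25 + 2*(-34 + 31))) = √(289 + 8*(-3)/(25 + 2*(-3))) = √(289 + 8*(-3)/(25 - 6)) = √(289 + 8*(-3)/19) = √(289 + 8*(-3)*(1/19)) = √(289 - 24/19) = √(5467/19) = √103873/19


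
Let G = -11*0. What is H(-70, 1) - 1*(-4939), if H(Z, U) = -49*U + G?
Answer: 4890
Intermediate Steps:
G = 0
H(Z, U) = -49*U (H(Z, U) = -49*U + 0 = -49*U)
H(-70, 1) - 1*(-4939) = -49*1 - 1*(-4939) = -49 + 4939 = 4890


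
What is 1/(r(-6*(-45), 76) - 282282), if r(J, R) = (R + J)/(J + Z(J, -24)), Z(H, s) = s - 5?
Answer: -241/68029616 ≈ -3.5426e-6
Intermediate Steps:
Z(H, s) = -5 + s
r(J, R) = (J + R)/(-29 + J) (r(J, R) = (R + J)/(J + (-5 - 24)) = (J + R)/(J - 29) = (J + R)/(-29 + J))
1/(r(-6*(-45), 76) - 282282) = 1/((-6*(-45) + 76)/(-29 - 6*(-45)) - 282282) = 1/((270 + 76)/(-29 + 270) - 282282) = 1/(346/241 - 282282) = 1/(-68029616/241) = -241/68029616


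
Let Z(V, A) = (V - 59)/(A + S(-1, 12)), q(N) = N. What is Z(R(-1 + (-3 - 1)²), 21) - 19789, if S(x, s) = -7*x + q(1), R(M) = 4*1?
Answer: -573936/29 ≈ -19791.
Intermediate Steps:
R(M) = 4
S(x, s) = 1 - 7*x (S(x, s) = -7*x + 1 = 1 - 7*x)
Z(V, A) = (-59 + V)/(8 + A) (Z(V, A) = (V - 59)/(A + (1 - 7*(-1))) = (-59 + V)/(A + (1 + 7)) = (-59 + V)/(A + 8) = (-59 + V)/(8 + A))
Z(R(-1 + (-3 - 1)²), 21) - 19789 = (-59 + 4)/(8 + 21) - 19789 = -55/29 - 19789 = -573936/29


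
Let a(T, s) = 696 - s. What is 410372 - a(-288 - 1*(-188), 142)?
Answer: 409818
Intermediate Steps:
410372 - a(-288 - 1*(-188), 142) = 410372 - (696 - 1*142) = 410372 - (696 - 142) = 410372 - 1*554 = 410372 - 554 = 409818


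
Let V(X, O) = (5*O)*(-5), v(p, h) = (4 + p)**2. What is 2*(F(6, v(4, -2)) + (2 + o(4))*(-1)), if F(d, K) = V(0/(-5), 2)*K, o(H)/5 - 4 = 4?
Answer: -6484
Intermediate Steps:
o(H) = 40 (o(H) = 20 + 5*4 = 20 + 20 = 40)
V(X, O) = -25*O
F(d, K) = -50*K (F(d, K) = (-25*2)*K = -50*K)
2*(F(6, v(4, -2)) + (2 + o(4))*(-1)) = 2*(-50*(4 + 4)**2 + (2 + 40)*(-1)) = 2*(-50*8**2 + 42*(-1)) = 2*(-50*64 - 42) = 2*(-3200 - 42) = 2*(-3242) = -6484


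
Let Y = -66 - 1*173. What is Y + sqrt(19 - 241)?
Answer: -239 + I*sqrt(222) ≈ -239.0 + 14.9*I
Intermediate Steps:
Y = -239 (Y = -66 - 173 = -239)
Y + sqrt(19 - 241) = -239 + sqrt(19 - 241) = -239 + sqrt(-222) = -239 + I*sqrt(222)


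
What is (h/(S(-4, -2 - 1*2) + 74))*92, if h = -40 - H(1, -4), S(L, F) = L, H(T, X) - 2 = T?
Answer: -1978/35 ≈ -56.514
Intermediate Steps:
H(T, X) = 2 + T
h = -43 (h = -40 - (2 + 1) = -40 - 1*3 = -40 - 3 = -43)
(h/(S(-4, -2 - 1*2) + 74))*92 = -43/(-4 + 74)*92 = -43/70*92 = -1978/35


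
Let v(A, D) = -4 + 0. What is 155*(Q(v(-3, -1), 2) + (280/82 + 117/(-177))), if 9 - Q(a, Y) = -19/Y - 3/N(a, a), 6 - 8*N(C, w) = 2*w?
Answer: 120563805/33866 ≈ 3560.0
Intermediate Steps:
N(C, w) = 3/4 - w/4
v(A, D) = -4
Q(a, Y) = 9 + 3/(3/4 - a/4) + 19/Y (Q(a, Y) = 9 - (-19/Y - 3/(3/4 - a/4)) = 9 + (3/(3/4 - a/4) + 19/Y) = 9 + 3/(3/4 - a/4) + 19/Y)
155*(Q(v(-3, -1), 2) + (280/82 + 117/(-177))) = 155*((-57 - 39*2 + 19*(-4) + 9*2*(-4))/(2*(-3 - 4)) + (280/82 + 117/(-177))) = 155*((1/2)*(-57 - 78 - 76 - 72)/(-7) + (280*(1/82) + 117*(-1/177))) = 155*((1/2)*(-1/7)*(-283) + (140/41 - 39/59)) = 155*(283/14 + 6661/2419) = 155*(777831/33866) = 120563805/33866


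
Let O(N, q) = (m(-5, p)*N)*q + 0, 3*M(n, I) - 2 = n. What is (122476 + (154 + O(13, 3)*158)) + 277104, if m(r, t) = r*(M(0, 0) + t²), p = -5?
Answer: -391056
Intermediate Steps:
M(n, I) = ⅔ + n/3
m(r, t) = r*(⅔ + t²) (m(r, t) = r*((⅔ + (⅓)*0) + t²) = r*((⅔ + 0) + t²) = r*(⅔ + t²))
O(N, q) = -385*N*q/3 (O(N, q) = (((⅓)*(-5)*(2 + 3*(-5)²))*N)*q + 0 = (((⅓)*(-5)*(2 + 3*25))*N)*q + 0 = (((⅓)*(-5)*(2 + 75))*N)*q + 0 = (((⅓)*(-5)*77)*N)*q + 0 = (-385*N/3)*q + 0 = -385*N*q/3 + 0 = -385*N*q/3)
(122476 + (154 + O(13, 3)*158)) + 277104 = (122476 + (154 - 385/3*13*3*158)) + 277104 = (122476 + (154 - 5005*158)) + 277104 = (122476 + (154 - 790790)) + 277104 = (122476 - 790636) + 277104 = -668160 + 277104 = -391056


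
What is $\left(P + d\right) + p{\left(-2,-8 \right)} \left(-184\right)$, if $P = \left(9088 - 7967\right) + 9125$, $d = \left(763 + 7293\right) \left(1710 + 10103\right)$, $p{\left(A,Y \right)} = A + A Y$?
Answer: $95173198$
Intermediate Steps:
$d = 95165528$ ($d = 8056 \cdot 11813 = 95165528$)
$P = 10246$ ($P = 1121 + 9125 = 10246$)
$\left(P + d\right) + p{\left(-2,-8 \right)} \left(-184\right) = \left(10246 + 95165528\right) + - 2 \left(1 - 8\right) \left(-184\right) = 95175774 + \left(-2\right) \left(-7\right) \left(-184\right) = 95175774 + 14 \left(-184\right) = 95175774 - 2576 = 95173198$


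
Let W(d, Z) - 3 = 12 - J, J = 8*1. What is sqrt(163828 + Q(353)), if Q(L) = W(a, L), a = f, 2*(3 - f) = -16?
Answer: sqrt(163835) ≈ 404.77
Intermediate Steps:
f = 11 (f = 3 - 1/2*(-16) = 3 + 8 = 11)
J = 8
a = 11
W(d, Z) = 7 (W(d, Z) = 3 + (12 - 1*8) = 3 + (12 - 8) = 3 + 4 = 7)
Q(L) = 7
sqrt(163828 + Q(353)) = sqrt(163828 + 7) = sqrt(163835)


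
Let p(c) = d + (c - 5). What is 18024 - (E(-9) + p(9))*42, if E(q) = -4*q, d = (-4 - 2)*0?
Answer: 16344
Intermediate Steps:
d = 0 (d = -6*0 = 0)
p(c) = -5 + c (p(c) = 0 + (c - 5) = 0 + (-5 + c) = -5 + c)
18024 - (E(-9) + p(9))*42 = 18024 - (-4*(-9) + (-5 + 9))*42 = 18024 - (36 + 4)*42 = 18024 - 40*42 = 18024 - 1*1680 = 18024 - 1680 = 16344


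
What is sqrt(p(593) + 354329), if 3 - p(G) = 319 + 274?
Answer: sqrt(353739) ≈ 594.76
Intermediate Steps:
p(G) = -590 (p(G) = 3 - (319 + 274) = 3 - 1*593 = 3 - 593 = -590)
sqrt(p(593) + 354329) = sqrt(-590 + 354329) = sqrt(353739)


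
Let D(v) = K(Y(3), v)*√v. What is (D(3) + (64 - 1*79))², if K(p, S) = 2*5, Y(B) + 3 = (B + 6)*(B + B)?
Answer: 525 - 300*√3 ≈ 5.3848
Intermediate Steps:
Y(B) = -3 + 2*B*(6 + B) (Y(B) = -3 + (B + 6)*(B + B) = -3 + (6 + B)*(2*B) = -3 + 2*B*(6 + B))
K(p, S) = 10
D(v) = 10*√v
(D(3) + (64 - 1*79))² = (10*√3 + (64 - 1*79))² = (10*√3 + (64 - 79))² = (10*√3 - 15)² = (-15 + 10*√3)²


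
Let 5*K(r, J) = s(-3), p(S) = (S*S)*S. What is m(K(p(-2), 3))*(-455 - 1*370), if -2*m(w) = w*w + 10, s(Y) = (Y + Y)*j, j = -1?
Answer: 4719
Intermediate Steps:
p(S) = S**3 (p(S) = S**2*S = S**3)
s(Y) = -2*Y (s(Y) = (Y + Y)*(-1) = (2*Y)*(-1) = -2*Y)
K(r, J) = 6/5 (K(r, J) = (-2*(-3))/5 = (1/5)*6 = 6/5)
m(w) = -5 - w**2/2 (m(w) = -(w*w + 10)/2 = -(w**2 + 10)/2 = -(10 + w**2)/2 = -5 - w**2/2)
m(K(p(-2), 3))*(-455 - 1*370) = (-5 - (6/5)**2/2)*(-455 - 1*370) = (-5 - 1/2*36/25)*(-455 - 370) = (-5 - 18/25)*(-825) = -143/25*(-825) = 4719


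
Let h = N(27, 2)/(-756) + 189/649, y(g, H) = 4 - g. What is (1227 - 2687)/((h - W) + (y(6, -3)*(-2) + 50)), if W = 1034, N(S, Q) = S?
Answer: 26531120/17803917 ≈ 1.4902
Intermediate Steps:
h = 4643/18172 (h = 27/(-756) + 189/649 = 27*(-1/756) + 189*(1/649) = -1/28 + 189/649 = 4643/18172 ≈ 0.25550)
(1227 - 2687)/((h - W) + (y(6, -3)*(-2) + 50)) = (1227 - 2687)/((4643/18172 - 1*1034) + ((4 - 1*6)*(-2) + 50)) = -1460/((4643/18172 - 1034) + ((4 - 6)*(-2) + 50)) = -1460/(-18785205/18172 + (-2*(-2) + 50)) = -1460/(-18785205/18172 + (4 + 50)) = -1460/(-18785205/18172 + 54) = -1460/(-17803917/18172) = -1460*(-18172/17803917) = 26531120/17803917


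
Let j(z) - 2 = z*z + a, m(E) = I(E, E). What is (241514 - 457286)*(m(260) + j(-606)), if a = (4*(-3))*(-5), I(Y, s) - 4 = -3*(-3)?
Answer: -79255429092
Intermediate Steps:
I(Y, s) = 13 (I(Y, s) = 4 - 3*(-3) = 4 + 9 = 13)
m(E) = 13
a = 60 (a = -12*(-5) = 60)
j(z) = 62 + z² (j(z) = 2 + (z*z + 60) = 2 + (z² + 60) = 2 + (60 + z²) = 62 + z²)
(241514 - 457286)*(m(260) + j(-606)) = (241514 - 457286)*(13 + (62 + (-606)²)) = -215772*(13 + (62 + 367236)) = -215772*(13 + 367298) = -215772*367311 = -79255429092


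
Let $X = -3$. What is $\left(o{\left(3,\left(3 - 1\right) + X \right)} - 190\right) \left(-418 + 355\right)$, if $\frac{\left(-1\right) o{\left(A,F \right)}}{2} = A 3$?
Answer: $13104$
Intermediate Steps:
$o{\left(A,F \right)} = - 6 A$ ($o{\left(A,F \right)} = - 2 A 3 = - 2 \cdot 3 A = - 6 A$)
$\left(o{\left(3,\left(3 - 1\right) + X \right)} - 190\right) \left(-418 + 355\right) = \left(\left(-6\right) 3 - 190\right) \left(-418 + 355\right) = \left(-18 - 190\right) \left(-63\right) = \left(-208\right) \left(-63\right) = 13104$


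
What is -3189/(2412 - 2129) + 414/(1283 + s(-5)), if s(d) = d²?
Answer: -675675/61694 ≈ -10.952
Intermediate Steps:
-3189/(2412 - 2129) + 414/(1283 + s(-5)) = -3189/(2412 - 2129) + 414/(1283 + (-5)²) = -3189/283 + 414/(1283 + 25) = -3189*1/283 + 414/1308 = -3189/283 + 414*(1/1308) = -3189/283 + 69/218 = -675675/61694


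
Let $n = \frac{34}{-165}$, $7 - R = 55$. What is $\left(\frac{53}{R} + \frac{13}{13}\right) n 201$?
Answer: $\frac{1139}{264} \approx 4.3144$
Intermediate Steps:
$R = -48$ ($R = 7 - 55 = -48$)
$n = - \frac{34}{165}$ ($n = 34 \left(- \frac{1}{165}\right) = - \frac{34}{165} \approx -0.20606$)
$\left(\frac{53}{R} + \frac{13}{13}\right) n 201 = \left(\frac{53}{-48} + \frac{13}{13}\right) \left(- \frac{34}{165}\right) 201 = \left(53 \left(- \frac{1}{48}\right) + 13 \cdot \frac{1}{13}\right) \left(- \frac{34}{165}\right) 201 = \left(- \frac{53}{48} + 1\right) \left(- \frac{34}{165}\right) 201 = \left(- \frac{5}{48}\right) \left(- \frac{34}{165}\right) 201 = \frac{17}{792} \cdot 201 = \frac{1139}{264}$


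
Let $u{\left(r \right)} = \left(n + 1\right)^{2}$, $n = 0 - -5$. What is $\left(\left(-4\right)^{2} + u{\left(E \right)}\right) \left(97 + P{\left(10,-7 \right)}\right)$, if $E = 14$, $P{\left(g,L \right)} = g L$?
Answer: $1404$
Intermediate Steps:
$P{\left(g,L \right)} = L g$
$n = 5$ ($n = 0 + 5 = 5$)
$u{\left(r \right)} = 36$ ($u{\left(r \right)} = \left(5 + 1\right)^{2} = 6^{2} = 36$)
$\left(\left(-4\right)^{2} + u{\left(E \right)}\right) \left(97 + P{\left(10,-7 \right)}\right) = \left(\left(-4\right)^{2} + 36\right) \left(97 - 70\right) = \left(16 + 36\right) \left(97 - 70\right) = 52 \cdot 27 = 1404$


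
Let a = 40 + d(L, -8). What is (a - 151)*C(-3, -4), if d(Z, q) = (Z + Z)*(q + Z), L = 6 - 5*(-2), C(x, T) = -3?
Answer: -435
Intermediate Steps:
L = 16 (L = 6 + 10 = 16)
d(Z, q) = 2*Z*(Z + q) (d(Z, q) = (2*Z)*(Z + q) = 2*Z*(Z + q))
a = 296 (a = 40 + 2*16*(16 - 8) = 40 + 2*16*8 = 40 + 256 = 296)
(a - 151)*C(-3, -4) = (296 - 151)*(-3) = 145*(-3) = -435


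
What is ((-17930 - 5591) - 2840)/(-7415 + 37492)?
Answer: -26361/30077 ≈ -0.87645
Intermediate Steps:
((-17930 - 5591) - 2840)/(-7415 + 37492) = (-23521 - 2840)/30077 = -26361*1/30077 = -26361/30077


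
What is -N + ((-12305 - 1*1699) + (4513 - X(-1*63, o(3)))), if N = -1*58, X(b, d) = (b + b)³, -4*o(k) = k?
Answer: 1990943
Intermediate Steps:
o(k) = -k/4
X(b, d) = 8*b³ (X(b, d) = (2*b)³ = 8*b³)
N = -58
-N + ((-12305 - 1*1699) + (4513 - X(-1*63, o(3)))) = -1*(-58) + ((-12305 - 1*1699) + (4513 - 8*(-1*63)³)) = 58 + ((-12305 - 1699) + (4513 - 8*(-63)³)) = 58 + (-14004 + (4513 - 8*(-250047))) = 58 + (-14004 + (4513 - 1*(-2000376))) = 58 + (-14004 + (4513 + 2000376)) = 58 + (-14004 + 2004889) = 58 + 1990885 = 1990943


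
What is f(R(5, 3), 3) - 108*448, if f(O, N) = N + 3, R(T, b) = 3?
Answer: -48378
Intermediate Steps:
f(O, N) = 3 + N
f(R(5, 3), 3) - 108*448 = (3 + 3) - 108*448 = 6 - 48384 = -48378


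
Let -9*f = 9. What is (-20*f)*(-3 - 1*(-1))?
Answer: -40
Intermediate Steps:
f = -1 (f = -⅑*9 = -1)
(-20*f)*(-3 - 1*(-1)) = (-20*(-1))*(-3 - 1*(-1)) = 20*(-3 + 1) = 20*(-2) = -40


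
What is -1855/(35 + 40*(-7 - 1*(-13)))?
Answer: -371/55 ≈ -6.7455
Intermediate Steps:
-1855/(35 + 40*(-7 - 1*(-13))) = -1855/(35 + 40*(-7 + 13)) = -1855/(35 + 40*6) = -1855/(35 + 240) = -1855/275 = -1855*1/275 = -371/55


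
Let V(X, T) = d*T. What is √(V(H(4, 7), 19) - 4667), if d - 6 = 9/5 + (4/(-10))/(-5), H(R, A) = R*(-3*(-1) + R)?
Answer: 6*I*√3137/5 ≈ 67.211*I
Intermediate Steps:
H(R, A) = R*(3 + R)
d = 197/25 (d = 6 + (9/5 + (4/(-10))/(-5)) = 6 + (9*(⅕) + (4*(-⅒))*(-⅕)) = 6 + (9/5 - ⅖*(-⅕)) = 6 + (9/5 + 2/25) = 6 + 47/25 = 197/25 ≈ 7.8800)
V(X, T) = 197*T/25
√(V(H(4, 7), 19) - 4667) = √((197/25)*19 - 4667) = √(3743/25 - 4667) = √(-112932/25) = 6*I*√3137/5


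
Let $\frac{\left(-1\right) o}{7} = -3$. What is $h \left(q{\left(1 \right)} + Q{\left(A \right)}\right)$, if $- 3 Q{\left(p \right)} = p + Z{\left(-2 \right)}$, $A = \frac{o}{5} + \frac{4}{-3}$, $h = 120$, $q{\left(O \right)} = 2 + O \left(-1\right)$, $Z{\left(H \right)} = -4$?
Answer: $\frac{496}{3} \approx 165.33$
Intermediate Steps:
$o = 21$ ($o = \left(-7\right) \left(-3\right) = 21$)
$q{\left(O \right)} = 2 - O$
$A = \frac{43}{15}$ ($A = \frac{21}{5} + \frac{4}{-3} = 21 \cdot \frac{1}{5} + 4 \left(- \frac{1}{3}\right) = \frac{21}{5} - \frac{4}{3} = \frac{43}{15} \approx 2.8667$)
$Q{\left(p \right)} = \frac{4}{3} - \frac{p}{3}$ ($Q{\left(p \right)} = - \frac{p - 4}{3} = - \frac{-4 + p}{3} = \frac{4}{3} - \frac{p}{3}$)
$h \left(q{\left(1 \right)} + Q{\left(A \right)}\right) = 120 \left(\left(2 - 1\right) + \left(\frac{4}{3} - \frac{43}{45}\right)\right) = 120 \left(1 + \frac{17}{45}\right) = 120 \cdot \frac{62}{45} = \frac{496}{3}$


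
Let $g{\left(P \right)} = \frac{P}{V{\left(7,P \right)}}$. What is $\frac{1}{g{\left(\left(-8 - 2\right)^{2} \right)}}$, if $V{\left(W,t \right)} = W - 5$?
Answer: $\frac{1}{50} \approx 0.02$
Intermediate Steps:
$V{\left(W,t \right)} = -5 + W$
$g{\left(P \right)} = \frac{P}{2}$ ($g{\left(P \right)} = \frac{P}{-5 + 7} = \frac{P}{2}$)
$\frac{1}{g{\left(\left(-8 - 2\right)^{2} \right)}} = \frac{1}{\frac{1}{2} \left(-8 - 2\right)^{2}} = \frac{1}{\frac{1}{2} \left(-10\right)^{2}} = \frac{1}{\frac{1}{2} \cdot 100} = \frac{1}{50}$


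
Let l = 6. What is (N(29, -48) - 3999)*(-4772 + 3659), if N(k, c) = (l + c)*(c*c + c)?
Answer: 109909863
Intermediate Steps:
N(k, c) = (6 + c)*(c + c**2) (N(k, c) = (6 + c)*(c*c + c) = (6 + c)*(c**2 + c) = (6 + c)*(c + c**2))
(N(29, -48) - 3999)*(-4772 + 3659) = (-48*(6 + (-48)**2 + 7*(-48)) - 3999)*(-4772 + 3659) = (-48*(6 + 2304 - 336) - 3999)*(-1113) = (-48*1974 - 3999)*(-1113) = (-94752 - 3999)*(-1113) = -98751*(-1113) = 109909863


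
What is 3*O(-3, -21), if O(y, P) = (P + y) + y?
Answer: -81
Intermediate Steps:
O(y, P) = P + 2*y
3*O(-3, -21) = 3*(-21 + 2*(-3)) = 3*(-21 - 6) = 3*(-27) = -81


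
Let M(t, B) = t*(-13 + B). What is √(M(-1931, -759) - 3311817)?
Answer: 7*I*√37165 ≈ 1349.5*I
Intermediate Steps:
√(M(-1931, -759) - 3311817) = √(-1931*(-13 - 759) - 3311817) = √(-1931*(-772) - 3311817) = √(1490732 - 3311817) = √(-1821085) = 7*I*√37165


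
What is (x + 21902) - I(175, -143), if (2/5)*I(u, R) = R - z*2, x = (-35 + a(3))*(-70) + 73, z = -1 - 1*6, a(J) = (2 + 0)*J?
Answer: 48655/2 ≈ 24328.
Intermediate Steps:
a(J) = 2*J
z = -7 (z = -1 - 6 = -7)
x = 2103 (x = (-35 + 2*3)*(-70) + 73 = (-35 + 6)*(-70) + 73 = -29*(-70) + 73 = 2030 + 73 = 2103)
I(u, R) = 35 + 5*R/2 (I(u, R) = 5*(R - (-7)*2)/2 = 5*(R - 1*(-14))/2 = 5*(R + 14)/2 = 5*(14 + R)/2 = 35 + 5*R/2)
(x + 21902) - I(175, -143) = (2103 + 21902) - (35 + (5/2)*(-143)) = 24005 - (35 - 715/2) = 24005 - 1*(-645/2) = 24005 + 645/2 = 48655/2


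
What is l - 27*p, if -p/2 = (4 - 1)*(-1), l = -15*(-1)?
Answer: -147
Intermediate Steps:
l = 15
p = 6 (p = -2*(4 - 1)*(-1) = -6*(-1) = -2*(-3) = 6)
l - 27*p = 15 - 27*6 = 15 - 162 = -147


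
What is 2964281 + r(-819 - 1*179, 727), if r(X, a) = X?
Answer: 2963283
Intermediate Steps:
2964281 + r(-819 - 1*179, 727) = 2964281 + (-819 - 1*179) = 2964281 + (-819 - 179) = 2964281 - 998 = 2963283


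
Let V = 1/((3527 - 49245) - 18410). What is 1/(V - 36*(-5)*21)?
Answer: 64128/242403839 ≈ 0.00026455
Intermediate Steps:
V = -1/64128 (V = 1/(-45718 - 18410) = 1/(-64128) = -1/64128 ≈ -1.5594e-5)
1/(V - 36*(-5)*21) = 1/(-1/64128 - 36*(-5)*21) = 1/(-1/64128 + 180*21) = 1/(-1/64128 + 3780) = 1/(242403839/64128) = 64128/242403839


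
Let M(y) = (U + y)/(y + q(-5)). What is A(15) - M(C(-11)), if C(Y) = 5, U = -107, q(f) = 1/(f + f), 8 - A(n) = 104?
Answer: -3684/49 ≈ -75.184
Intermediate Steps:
A(n) = -96 (A(n) = 8 - 1*104 = 8 - 104 = -96)
q(f) = 1/(2*f)
M(y) = (-107 + y)/(-⅒ + y) (M(y) = (-107 + y)/(y + (½)/(-5)) = (-107 + y)/(y + (½)*(-⅕)) = (-107 + y)/(y - ⅒) = (-107 + y)/(-⅒ + y))
A(15) - M(C(-11)) = -96 - 10*(-107 + 5)/(-1 + 10*5) = -96 - 10*(-102)/(-1 + 50) = -96 - 10*(-102)/49 = -96 - 1*(-1020/49) = -96 + 1020/49 = -3684/49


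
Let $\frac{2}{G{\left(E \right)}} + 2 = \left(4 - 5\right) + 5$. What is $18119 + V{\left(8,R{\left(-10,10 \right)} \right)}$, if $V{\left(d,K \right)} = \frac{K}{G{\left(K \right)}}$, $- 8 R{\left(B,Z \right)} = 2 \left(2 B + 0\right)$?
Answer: $18124$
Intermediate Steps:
$G{\left(E \right)} = 1$ ($G{\left(E \right)} = \frac{2}{-2 + \left(\left(4 - 5\right) + 5\right)} = \frac{2}{-2 + \left(-1 + 5\right)} = \frac{2}{-2 + 4} = \frac{2}{2} = 2 \cdot \frac{1}{2} = 1$)
$R{\left(B,Z \right)} = - \frac{B}{2}$ ($R{\left(B,Z \right)} = - \frac{2 \left(2 B + 0\right)}{8} = - \frac{2 \cdot 2 B}{8} = - \frac{4 B}{8} = - \frac{B}{2}$)
$V{\left(d,K \right)} = K$ ($V{\left(d,K \right)} = \frac{K}{1} = K 1 = K$)
$18119 + V{\left(8,R{\left(-10,10 \right)} \right)} = 18119 - -5 = 18119 + 5 = 18124$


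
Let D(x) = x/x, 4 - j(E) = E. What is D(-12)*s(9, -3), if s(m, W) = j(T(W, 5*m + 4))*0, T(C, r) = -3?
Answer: 0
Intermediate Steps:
j(E) = 4 - E
s(m, W) = 0 (s(m, W) = (4 - 1*(-3))*0 = (4 + 3)*0 = 7*0 = 0)
D(x) = 1
D(-12)*s(9, -3) = 1*0 = 0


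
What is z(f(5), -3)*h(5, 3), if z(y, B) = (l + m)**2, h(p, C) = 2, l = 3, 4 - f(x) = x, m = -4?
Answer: 2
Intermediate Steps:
f(x) = 4 - x
z(y, B) = 1 (z(y, B) = (3 - 4)**2 = (-1)**2 = 1)
z(f(5), -3)*h(5, 3) = 1*2 = 2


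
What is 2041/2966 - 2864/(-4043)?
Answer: 16746387/11991538 ≈ 1.3965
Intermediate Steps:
2041/2966 - 2864/(-4043) = 2041*(1/2966) - 2864*(-1/4043) = 2041/2966 + 2864/4043 = 16746387/11991538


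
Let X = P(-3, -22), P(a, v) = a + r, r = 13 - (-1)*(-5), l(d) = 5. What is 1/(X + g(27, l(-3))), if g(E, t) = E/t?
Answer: 5/52 ≈ 0.096154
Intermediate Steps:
r = 8 (r = 13 - 1*5 = 13 - 5 = 8)
P(a, v) = 8 + a (P(a, v) = a + 8 = 8 + a)
X = 5 (X = 8 - 3 = 5)
1/(X + g(27, l(-3))) = 1/(5 + 27/5) = 1/(52/5) = 5/52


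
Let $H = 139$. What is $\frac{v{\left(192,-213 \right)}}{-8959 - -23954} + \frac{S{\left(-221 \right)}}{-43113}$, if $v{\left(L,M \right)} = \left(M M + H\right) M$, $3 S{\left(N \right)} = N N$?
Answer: $- \frac{1254441682951}{1939438305} \approx -646.81$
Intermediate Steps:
$S{\left(N \right)} = \frac{N^{2}}{3}$ ($S{\left(N \right)} = \frac{N N}{3} = \frac{N^{2}}{3}$)
$v{\left(L,M \right)} = M \left(139 + M^{2}\right)$ ($v{\left(L,M \right)} = \left(M M + 139\right) M = \left(M^{2} + 139\right) M = \left(139 + M^{2}\right) M = M \left(139 + M^{2}\right)$)
$\frac{v{\left(192,-213 \right)}}{-8959 - -23954} + \frac{S{\left(-221 \right)}}{-43113} = \frac{\left(-213\right) \left(139 + \left(-213\right)^{2}\right)}{-8959 - -23954} + \frac{\frac{1}{3} \left(-221\right)^{2}}{-43113} = \frac{\left(-213\right) \left(139 + 45369\right)}{-8959 + 23954} + \frac{1}{3} \cdot 48841 \left(- \frac{1}{43113}\right) = \frac{\left(-213\right) 45508}{14995} + \frac{48841}{3} \left(- \frac{1}{43113}\right) = \left(-9693204\right) \frac{1}{14995} - \frac{48841}{129339} = - \frac{9693204}{14995} - \frac{48841}{129339} = - \frac{1254441682951}{1939438305}$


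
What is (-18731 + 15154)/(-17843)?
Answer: 511/2549 ≈ 0.20047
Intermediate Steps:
(-18731 + 15154)/(-17843) = -3577*(-1/17843) = 511/2549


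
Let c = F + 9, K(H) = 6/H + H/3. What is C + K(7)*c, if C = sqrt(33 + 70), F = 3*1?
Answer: 268/7 + sqrt(103) ≈ 48.435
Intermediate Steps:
F = 3
K(H) = 6/H + H/3 (K(H) = 6/H + H*(1/3) = 6/H + H/3)
c = 12 (c = 3 + 9 = 12)
C = sqrt(103) ≈ 10.149
C + K(7)*c = sqrt(103) + (6/7 + (1/3)*7)*12 = sqrt(103) + (6*(1/7) + 7/3)*12 = sqrt(103) + (6/7 + 7/3)*12 = sqrt(103) + (67/21)*12 = sqrt(103) + 268/7 = 268/7 + sqrt(103)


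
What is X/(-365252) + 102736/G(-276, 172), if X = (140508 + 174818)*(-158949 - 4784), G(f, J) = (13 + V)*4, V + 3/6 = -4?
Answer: 448229944011/3104642 ≈ 1.4437e+5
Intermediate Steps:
V = -9/2 (V = -1/2 - 4 = -9/2 ≈ -4.5000)
G(f, J) = 34 (G(f, J) = (13 - 9/2)*4 = (17/2)*4 = 34)
X = -51629271958 (X = 315326*(-163733) = -51629271958)
X/(-365252) + 102736/G(-276, 172) = -51629271958/(-365252) + 102736/34 = -51629271958*(-1/365252) + 102736*(1/34) = 25814635979/182626 + 51368/17 = 448229944011/3104642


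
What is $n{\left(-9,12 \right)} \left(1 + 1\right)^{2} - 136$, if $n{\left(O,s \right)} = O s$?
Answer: $-568$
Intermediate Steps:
$n{\left(-9,12 \right)} \left(1 + 1\right)^{2} - 136 = \left(-9\right) 12 \left(1 + 1\right)^{2} - 136 = - 108 \cdot 2^{2} - 136 = \left(-108\right) 4 - 136 = -432 - 136 = -568$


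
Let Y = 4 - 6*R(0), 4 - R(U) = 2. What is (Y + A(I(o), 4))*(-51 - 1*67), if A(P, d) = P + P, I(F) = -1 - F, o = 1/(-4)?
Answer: 1121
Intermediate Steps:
o = -1/4 ≈ -0.25000
A(P, d) = 2*P
R(U) = 2 (R(U) = 4 - 1*2 = 4 - 2 = 2)
Y = -8 (Y = 4 - 6*2 = 4 - 12 = -8)
(Y + A(I(o), 4))*(-51 - 1*67) = (-8 + 2*(-1 - 1*(-1/4)))*(-51 - 1*67) = (-8 + 2*(-1 + 1/4))*(-51 - 67) = (-8 + 2*(-3/4))*(-118) = (-8 - 3/2)*(-118) = -19/2*(-118) = 1121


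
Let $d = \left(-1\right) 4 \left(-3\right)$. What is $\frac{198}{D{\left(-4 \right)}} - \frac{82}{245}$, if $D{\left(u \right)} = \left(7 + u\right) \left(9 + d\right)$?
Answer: $\frac{688}{245} \approx 2.8082$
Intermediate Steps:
$d = 12$ ($d = \left(-4\right) \left(-3\right) = 12$)
$D{\left(u \right)} = 147 + 21 u$ ($D{\left(u \right)} = \left(7 + u\right) \left(9 + 12\right) = \left(7 + u\right) 21 = 147 + 21 u$)
$\frac{198}{D{\left(-4 \right)}} - \frac{82}{245} = \frac{198}{147 + 21 \left(-4\right)} - \frac{82}{245} = \frac{198}{147 - 84} - \frac{82}{245} = \frac{198}{63} - \frac{82}{245} = 198 \cdot \frac{1}{63} - \frac{82}{245} = \frac{22}{7} - \frac{82}{245} = \frac{688}{245}$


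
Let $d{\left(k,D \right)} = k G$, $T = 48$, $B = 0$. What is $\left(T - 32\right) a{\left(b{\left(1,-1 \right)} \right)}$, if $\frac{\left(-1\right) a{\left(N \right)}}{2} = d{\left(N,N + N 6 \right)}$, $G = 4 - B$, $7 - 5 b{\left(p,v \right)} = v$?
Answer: $- \frac{1024}{5} \approx -204.8$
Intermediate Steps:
$b{\left(p,v \right)} = \frac{7}{5} - \frac{v}{5}$
$G = 4$ ($G = 4 - 0 = 4 + 0 = 4$)
$d{\left(k,D \right)} = 4 k$ ($d{\left(k,D \right)} = k 4 = 4 k$)
$a{\left(N \right)} = - 8 N$ ($a{\left(N \right)} = - 2 \cdot 4 N = - 8 N$)
$\left(T - 32\right) a{\left(b{\left(1,-1 \right)} \right)} = \left(48 - 32\right) \left(- 8 \left(\frac{7}{5} - - \frac{1}{5}\right)\right) = 16 \left(- 8 \left(\frac{7}{5} + \frac{1}{5}\right)\right) = 16 \left(\left(-8\right) \frac{8}{5}\right) = 16 \left(- \frac{64}{5}\right) = - \frac{1024}{5}$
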